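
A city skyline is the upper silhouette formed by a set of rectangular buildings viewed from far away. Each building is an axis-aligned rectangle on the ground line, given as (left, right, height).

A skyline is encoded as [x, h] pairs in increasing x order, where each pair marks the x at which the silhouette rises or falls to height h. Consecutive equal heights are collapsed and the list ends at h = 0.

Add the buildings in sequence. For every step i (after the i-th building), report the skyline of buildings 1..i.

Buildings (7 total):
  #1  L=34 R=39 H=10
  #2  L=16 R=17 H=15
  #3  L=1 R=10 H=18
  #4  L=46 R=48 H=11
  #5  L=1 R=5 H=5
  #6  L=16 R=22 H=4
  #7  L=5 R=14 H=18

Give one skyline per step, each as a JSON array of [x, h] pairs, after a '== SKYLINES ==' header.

== SKYLINES ==
[[34,10],[39,0]]
[[16,15],[17,0],[34,10],[39,0]]
[[1,18],[10,0],[16,15],[17,0],[34,10],[39,0]]
[[1,18],[10,0],[16,15],[17,0],[34,10],[39,0],[46,11],[48,0]]
[[1,18],[10,0],[16,15],[17,0],[34,10],[39,0],[46,11],[48,0]]
[[1,18],[10,0],[16,15],[17,4],[22,0],[34,10],[39,0],[46,11],[48,0]]
[[1,18],[14,0],[16,15],[17,4],[22,0],[34,10],[39,0],[46,11],[48,0]]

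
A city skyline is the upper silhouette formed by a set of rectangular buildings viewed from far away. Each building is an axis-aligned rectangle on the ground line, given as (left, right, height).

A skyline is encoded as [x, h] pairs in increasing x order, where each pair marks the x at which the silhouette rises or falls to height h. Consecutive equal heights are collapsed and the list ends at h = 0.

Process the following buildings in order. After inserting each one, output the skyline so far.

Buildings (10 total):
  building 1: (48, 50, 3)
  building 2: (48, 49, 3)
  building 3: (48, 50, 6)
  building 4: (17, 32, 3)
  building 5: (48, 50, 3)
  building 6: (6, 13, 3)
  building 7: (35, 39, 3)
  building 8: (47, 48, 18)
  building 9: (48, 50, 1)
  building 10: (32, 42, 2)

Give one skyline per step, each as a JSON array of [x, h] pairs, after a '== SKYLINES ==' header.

== SKYLINES ==
[[48,3],[50,0]]
[[48,3],[50,0]]
[[48,6],[50,0]]
[[17,3],[32,0],[48,6],[50,0]]
[[17,3],[32,0],[48,6],[50,0]]
[[6,3],[13,0],[17,3],[32,0],[48,6],[50,0]]
[[6,3],[13,0],[17,3],[32,0],[35,3],[39,0],[48,6],[50,0]]
[[6,3],[13,0],[17,3],[32,0],[35,3],[39,0],[47,18],[48,6],[50,0]]
[[6,3],[13,0],[17,3],[32,0],[35,3],[39,0],[47,18],[48,6],[50,0]]
[[6,3],[13,0],[17,3],[32,2],[35,3],[39,2],[42,0],[47,18],[48,6],[50,0]]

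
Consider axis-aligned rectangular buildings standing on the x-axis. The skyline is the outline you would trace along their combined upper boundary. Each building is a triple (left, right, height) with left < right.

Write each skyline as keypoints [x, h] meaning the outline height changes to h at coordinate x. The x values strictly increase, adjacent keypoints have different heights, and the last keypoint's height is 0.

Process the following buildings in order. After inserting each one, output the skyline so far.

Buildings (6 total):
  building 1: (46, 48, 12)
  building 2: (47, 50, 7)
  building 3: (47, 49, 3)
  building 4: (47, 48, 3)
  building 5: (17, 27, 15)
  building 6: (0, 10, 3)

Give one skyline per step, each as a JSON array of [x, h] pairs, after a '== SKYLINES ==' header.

== SKYLINES ==
[[46,12],[48,0]]
[[46,12],[48,7],[50,0]]
[[46,12],[48,7],[50,0]]
[[46,12],[48,7],[50,0]]
[[17,15],[27,0],[46,12],[48,7],[50,0]]
[[0,3],[10,0],[17,15],[27,0],[46,12],[48,7],[50,0]]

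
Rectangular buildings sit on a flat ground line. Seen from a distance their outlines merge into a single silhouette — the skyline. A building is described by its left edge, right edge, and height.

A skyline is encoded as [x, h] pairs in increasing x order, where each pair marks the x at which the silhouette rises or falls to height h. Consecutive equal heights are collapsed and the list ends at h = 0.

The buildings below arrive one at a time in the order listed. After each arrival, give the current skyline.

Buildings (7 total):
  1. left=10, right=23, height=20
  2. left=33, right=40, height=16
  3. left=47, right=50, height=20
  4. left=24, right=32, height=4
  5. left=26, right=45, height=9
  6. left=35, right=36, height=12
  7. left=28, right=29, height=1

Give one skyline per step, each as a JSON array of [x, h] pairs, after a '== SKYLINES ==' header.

== SKYLINES ==
[[10,20],[23,0]]
[[10,20],[23,0],[33,16],[40,0]]
[[10,20],[23,0],[33,16],[40,0],[47,20],[50,0]]
[[10,20],[23,0],[24,4],[32,0],[33,16],[40,0],[47,20],[50,0]]
[[10,20],[23,0],[24,4],[26,9],[33,16],[40,9],[45,0],[47,20],[50,0]]
[[10,20],[23,0],[24,4],[26,9],[33,16],[40,9],[45,0],[47,20],[50,0]]
[[10,20],[23,0],[24,4],[26,9],[33,16],[40,9],[45,0],[47,20],[50,0]]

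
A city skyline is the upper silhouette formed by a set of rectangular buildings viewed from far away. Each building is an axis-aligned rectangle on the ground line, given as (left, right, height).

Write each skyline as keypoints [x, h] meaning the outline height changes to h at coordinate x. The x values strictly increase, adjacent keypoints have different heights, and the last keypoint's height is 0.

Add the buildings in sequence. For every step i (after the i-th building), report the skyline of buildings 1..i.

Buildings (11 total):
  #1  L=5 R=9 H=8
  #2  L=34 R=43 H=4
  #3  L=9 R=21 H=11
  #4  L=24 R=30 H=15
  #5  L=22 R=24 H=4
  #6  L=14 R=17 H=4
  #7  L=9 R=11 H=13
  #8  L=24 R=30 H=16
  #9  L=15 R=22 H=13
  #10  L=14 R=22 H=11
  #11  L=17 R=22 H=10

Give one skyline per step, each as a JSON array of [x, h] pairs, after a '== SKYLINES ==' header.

== SKYLINES ==
[[5,8],[9,0]]
[[5,8],[9,0],[34,4],[43,0]]
[[5,8],[9,11],[21,0],[34,4],[43,0]]
[[5,8],[9,11],[21,0],[24,15],[30,0],[34,4],[43,0]]
[[5,8],[9,11],[21,0],[22,4],[24,15],[30,0],[34,4],[43,0]]
[[5,8],[9,11],[21,0],[22,4],[24,15],[30,0],[34,4],[43,0]]
[[5,8],[9,13],[11,11],[21,0],[22,4],[24,15],[30,0],[34,4],[43,0]]
[[5,8],[9,13],[11,11],[21,0],[22,4],[24,16],[30,0],[34,4],[43,0]]
[[5,8],[9,13],[11,11],[15,13],[22,4],[24,16],[30,0],[34,4],[43,0]]
[[5,8],[9,13],[11,11],[15,13],[22,4],[24,16],[30,0],[34,4],[43,0]]
[[5,8],[9,13],[11,11],[15,13],[22,4],[24,16],[30,0],[34,4],[43,0]]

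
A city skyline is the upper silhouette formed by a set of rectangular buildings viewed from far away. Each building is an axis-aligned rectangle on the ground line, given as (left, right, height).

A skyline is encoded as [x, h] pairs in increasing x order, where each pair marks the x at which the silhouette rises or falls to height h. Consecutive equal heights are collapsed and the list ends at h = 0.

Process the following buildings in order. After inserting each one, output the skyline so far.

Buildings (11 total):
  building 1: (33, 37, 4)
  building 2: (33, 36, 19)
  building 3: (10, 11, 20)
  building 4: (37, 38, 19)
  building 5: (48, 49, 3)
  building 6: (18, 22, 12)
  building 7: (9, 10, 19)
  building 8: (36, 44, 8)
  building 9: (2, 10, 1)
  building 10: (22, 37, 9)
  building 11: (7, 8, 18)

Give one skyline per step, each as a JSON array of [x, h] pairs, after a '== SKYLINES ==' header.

== SKYLINES ==
[[33,4],[37,0]]
[[33,19],[36,4],[37,0]]
[[10,20],[11,0],[33,19],[36,4],[37,0]]
[[10,20],[11,0],[33,19],[36,4],[37,19],[38,0]]
[[10,20],[11,0],[33,19],[36,4],[37,19],[38,0],[48,3],[49,0]]
[[10,20],[11,0],[18,12],[22,0],[33,19],[36,4],[37,19],[38,0],[48,3],[49,0]]
[[9,19],[10,20],[11,0],[18,12],[22,0],[33,19],[36,4],[37,19],[38,0],[48,3],[49,0]]
[[9,19],[10,20],[11,0],[18,12],[22,0],[33,19],[36,8],[37,19],[38,8],[44,0],[48,3],[49,0]]
[[2,1],[9,19],[10,20],[11,0],[18,12],[22,0],[33,19],[36,8],[37,19],[38,8],[44,0],[48,3],[49,0]]
[[2,1],[9,19],[10,20],[11,0],[18,12],[22,9],[33,19],[36,9],[37,19],[38,8],[44,0],[48,3],[49,0]]
[[2,1],[7,18],[8,1],[9,19],[10,20],[11,0],[18,12],[22,9],[33,19],[36,9],[37,19],[38,8],[44,0],[48,3],[49,0]]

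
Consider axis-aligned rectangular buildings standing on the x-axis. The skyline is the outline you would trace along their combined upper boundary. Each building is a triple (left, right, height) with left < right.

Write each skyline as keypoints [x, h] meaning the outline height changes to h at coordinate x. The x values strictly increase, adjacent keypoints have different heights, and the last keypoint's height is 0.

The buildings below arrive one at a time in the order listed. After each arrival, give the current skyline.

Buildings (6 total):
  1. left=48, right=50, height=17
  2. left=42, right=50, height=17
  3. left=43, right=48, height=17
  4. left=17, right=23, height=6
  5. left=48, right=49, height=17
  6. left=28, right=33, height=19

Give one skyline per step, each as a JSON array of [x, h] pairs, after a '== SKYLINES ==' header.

== SKYLINES ==
[[48,17],[50,0]]
[[42,17],[50,0]]
[[42,17],[50,0]]
[[17,6],[23,0],[42,17],[50,0]]
[[17,6],[23,0],[42,17],[50,0]]
[[17,6],[23,0],[28,19],[33,0],[42,17],[50,0]]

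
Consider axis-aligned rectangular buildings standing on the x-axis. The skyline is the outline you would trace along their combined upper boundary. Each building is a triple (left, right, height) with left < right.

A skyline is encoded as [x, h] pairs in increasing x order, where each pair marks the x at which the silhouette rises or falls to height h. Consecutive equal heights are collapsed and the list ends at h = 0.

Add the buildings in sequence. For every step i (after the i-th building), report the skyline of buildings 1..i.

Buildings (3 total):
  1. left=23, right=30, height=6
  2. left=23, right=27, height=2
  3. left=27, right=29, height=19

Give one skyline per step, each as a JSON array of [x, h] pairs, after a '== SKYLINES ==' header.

== SKYLINES ==
[[23,6],[30,0]]
[[23,6],[30,0]]
[[23,6],[27,19],[29,6],[30,0]]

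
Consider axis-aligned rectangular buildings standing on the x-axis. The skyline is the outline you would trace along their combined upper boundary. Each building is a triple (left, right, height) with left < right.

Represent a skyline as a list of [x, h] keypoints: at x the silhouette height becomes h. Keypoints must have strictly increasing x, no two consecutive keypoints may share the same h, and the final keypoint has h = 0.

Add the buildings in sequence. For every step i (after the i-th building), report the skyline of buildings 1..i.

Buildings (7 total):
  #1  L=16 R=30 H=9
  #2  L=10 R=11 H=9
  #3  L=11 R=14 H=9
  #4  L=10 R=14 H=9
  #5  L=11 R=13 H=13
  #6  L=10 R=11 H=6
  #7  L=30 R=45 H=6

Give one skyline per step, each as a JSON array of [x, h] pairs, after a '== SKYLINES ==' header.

== SKYLINES ==
[[16,9],[30,0]]
[[10,9],[11,0],[16,9],[30,0]]
[[10,9],[14,0],[16,9],[30,0]]
[[10,9],[14,0],[16,9],[30,0]]
[[10,9],[11,13],[13,9],[14,0],[16,9],[30,0]]
[[10,9],[11,13],[13,9],[14,0],[16,9],[30,0]]
[[10,9],[11,13],[13,9],[14,0],[16,9],[30,6],[45,0]]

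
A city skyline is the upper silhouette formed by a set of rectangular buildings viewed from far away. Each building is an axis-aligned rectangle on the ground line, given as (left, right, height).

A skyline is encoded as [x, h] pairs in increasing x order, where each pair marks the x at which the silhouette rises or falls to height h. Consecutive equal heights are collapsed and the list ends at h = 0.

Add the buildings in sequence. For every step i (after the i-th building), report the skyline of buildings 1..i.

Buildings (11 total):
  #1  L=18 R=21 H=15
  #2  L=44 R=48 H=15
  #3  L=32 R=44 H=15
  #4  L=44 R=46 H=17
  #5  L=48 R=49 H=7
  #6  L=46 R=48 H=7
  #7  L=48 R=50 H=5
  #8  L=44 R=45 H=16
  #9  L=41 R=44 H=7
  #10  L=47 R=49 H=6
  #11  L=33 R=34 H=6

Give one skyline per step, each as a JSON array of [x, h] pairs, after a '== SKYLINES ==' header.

== SKYLINES ==
[[18,15],[21,0]]
[[18,15],[21,0],[44,15],[48,0]]
[[18,15],[21,0],[32,15],[48,0]]
[[18,15],[21,0],[32,15],[44,17],[46,15],[48,0]]
[[18,15],[21,0],[32,15],[44,17],[46,15],[48,7],[49,0]]
[[18,15],[21,0],[32,15],[44,17],[46,15],[48,7],[49,0]]
[[18,15],[21,0],[32,15],[44,17],[46,15],[48,7],[49,5],[50,0]]
[[18,15],[21,0],[32,15],[44,17],[46,15],[48,7],[49,5],[50,0]]
[[18,15],[21,0],[32,15],[44,17],[46,15],[48,7],[49,5],[50,0]]
[[18,15],[21,0],[32,15],[44,17],[46,15],[48,7],[49,5],[50,0]]
[[18,15],[21,0],[32,15],[44,17],[46,15],[48,7],[49,5],[50,0]]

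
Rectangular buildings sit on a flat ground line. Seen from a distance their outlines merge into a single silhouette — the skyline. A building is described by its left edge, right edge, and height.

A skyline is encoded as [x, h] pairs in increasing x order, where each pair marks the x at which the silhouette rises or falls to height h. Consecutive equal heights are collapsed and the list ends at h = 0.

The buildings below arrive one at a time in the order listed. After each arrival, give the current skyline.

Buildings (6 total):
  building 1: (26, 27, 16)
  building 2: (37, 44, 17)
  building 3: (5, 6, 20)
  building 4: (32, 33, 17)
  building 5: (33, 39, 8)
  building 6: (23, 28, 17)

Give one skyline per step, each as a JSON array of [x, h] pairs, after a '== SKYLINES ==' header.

== SKYLINES ==
[[26,16],[27,0]]
[[26,16],[27,0],[37,17],[44,0]]
[[5,20],[6,0],[26,16],[27,0],[37,17],[44,0]]
[[5,20],[6,0],[26,16],[27,0],[32,17],[33,0],[37,17],[44,0]]
[[5,20],[6,0],[26,16],[27,0],[32,17],[33,8],[37,17],[44,0]]
[[5,20],[6,0],[23,17],[28,0],[32,17],[33,8],[37,17],[44,0]]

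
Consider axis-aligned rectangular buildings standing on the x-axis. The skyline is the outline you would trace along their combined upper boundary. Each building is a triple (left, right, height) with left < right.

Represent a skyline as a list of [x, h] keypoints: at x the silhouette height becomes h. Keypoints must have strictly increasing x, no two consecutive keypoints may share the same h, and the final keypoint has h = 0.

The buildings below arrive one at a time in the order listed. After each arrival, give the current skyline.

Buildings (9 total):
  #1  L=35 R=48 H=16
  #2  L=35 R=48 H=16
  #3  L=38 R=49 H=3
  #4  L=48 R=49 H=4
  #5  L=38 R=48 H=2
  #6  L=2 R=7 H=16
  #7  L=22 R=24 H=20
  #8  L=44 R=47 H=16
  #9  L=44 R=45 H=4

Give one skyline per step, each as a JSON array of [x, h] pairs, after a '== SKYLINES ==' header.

== SKYLINES ==
[[35,16],[48,0]]
[[35,16],[48,0]]
[[35,16],[48,3],[49,0]]
[[35,16],[48,4],[49,0]]
[[35,16],[48,4],[49,0]]
[[2,16],[7,0],[35,16],[48,4],[49,0]]
[[2,16],[7,0],[22,20],[24,0],[35,16],[48,4],[49,0]]
[[2,16],[7,0],[22,20],[24,0],[35,16],[48,4],[49,0]]
[[2,16],[7,0],[22,20],[24,0],[35,16],[48,4],[49,0]]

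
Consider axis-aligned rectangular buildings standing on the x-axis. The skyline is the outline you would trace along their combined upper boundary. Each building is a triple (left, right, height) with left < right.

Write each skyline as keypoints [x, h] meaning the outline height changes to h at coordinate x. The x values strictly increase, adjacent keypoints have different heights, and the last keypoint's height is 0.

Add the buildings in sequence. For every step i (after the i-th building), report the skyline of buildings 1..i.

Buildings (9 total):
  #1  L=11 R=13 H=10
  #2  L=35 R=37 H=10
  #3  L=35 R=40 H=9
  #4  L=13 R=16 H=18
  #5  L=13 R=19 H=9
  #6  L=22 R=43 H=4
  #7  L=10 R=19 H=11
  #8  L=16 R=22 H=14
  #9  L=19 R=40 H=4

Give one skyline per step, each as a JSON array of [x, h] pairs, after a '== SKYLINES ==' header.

== SKYLINES ==
[[11,10],[13,0]]
[[11,10],[13,0],[35,10],[37,0]]
[[11,10],[13,0],[35,10],[37,9],[40,0]]
[[11,10],[13,18],[16,0],[35,10],[37,9],[40,0]]
[[11,10],[13,18],[16,9],[19,0],[35,10],[37,9],[40,0]]
[[11,10],[13,18],[16,9],[19,0],[22,4],[35,10],[37,9],[40,4],[43,0]]
[[10,11],[13,18],[16,11],[19,0],[22,4],[35,10],[37,9],[40,4],[43,0]]
[[10,11],[13,18],[16,14],[22,4],[35,10],[37,9],[40,4],[43,0]]
[[10,11],[13,18],[16,14],[22,4],[35,10],[37,9],[40,4],[43,0]]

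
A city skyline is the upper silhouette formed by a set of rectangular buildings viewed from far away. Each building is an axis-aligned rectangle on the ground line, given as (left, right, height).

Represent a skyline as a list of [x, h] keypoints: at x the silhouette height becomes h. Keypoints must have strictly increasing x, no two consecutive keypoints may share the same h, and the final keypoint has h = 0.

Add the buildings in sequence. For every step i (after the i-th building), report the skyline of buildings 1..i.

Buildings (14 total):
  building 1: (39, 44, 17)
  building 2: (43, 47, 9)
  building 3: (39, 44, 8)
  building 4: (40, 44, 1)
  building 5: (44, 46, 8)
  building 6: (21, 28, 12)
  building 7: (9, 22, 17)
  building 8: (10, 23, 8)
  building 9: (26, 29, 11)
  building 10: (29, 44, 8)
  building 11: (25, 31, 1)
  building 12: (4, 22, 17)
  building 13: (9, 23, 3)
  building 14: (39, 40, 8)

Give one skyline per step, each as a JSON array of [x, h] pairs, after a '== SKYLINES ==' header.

== SKYLINES ==
[[39,17],[44,0]]
[[39,17],[44,9],[47,0]]
[[39,17],[44,9],[47,0]]
[[39,17],[44,9],[47,0]]
[[39,17],[44,9],[47,0]]
[[21,12],[28,0],[39,17],[44,9],[47,0]]
[[9,17],[22,12],[28,0],[39,17],[44,9],[47,0]]
[[9,17],[22,12],[28,0],[39,17],[44,9],[47,0]]
[[9,17],[22,12],[28,11],[29,0],[39,17],[44,9],[47,0]]
[[9,17],[22,12],[28,11],[29,8],[39,17],[44,9],[47,0]]
[[9,17],[22,12],[28,11],[29,8],[39,17],[44,9],[47,0]]
[[4,17],[22,12],[28,11],[29,8],[39,17],[44,9],[47,0]]
[[4,17],[22,12],[28,11],[29,8],[39,17],[44,9],[47,0]]
[[4,17],[22,12],[28,11],[29,8],[39,17],[44,9],[47,0]]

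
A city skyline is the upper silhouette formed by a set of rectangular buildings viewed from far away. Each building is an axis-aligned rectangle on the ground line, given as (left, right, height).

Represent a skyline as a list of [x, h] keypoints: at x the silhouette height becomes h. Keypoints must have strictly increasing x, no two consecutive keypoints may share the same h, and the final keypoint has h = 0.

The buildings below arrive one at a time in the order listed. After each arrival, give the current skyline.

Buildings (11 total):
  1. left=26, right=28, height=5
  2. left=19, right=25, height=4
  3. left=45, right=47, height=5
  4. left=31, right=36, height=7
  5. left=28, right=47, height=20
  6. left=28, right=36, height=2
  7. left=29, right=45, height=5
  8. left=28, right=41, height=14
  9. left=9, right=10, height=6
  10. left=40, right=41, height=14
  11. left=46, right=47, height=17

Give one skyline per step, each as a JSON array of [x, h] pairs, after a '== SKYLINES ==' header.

== SKYLINES ==
[[26,5],[28,0]]
[[19,4],[25,0],[26,5],[28,0]]
[[19,4],[25,0],[26,5],[28,0],[45,5],[47,0]]
[[19,4],[25,0],[26,5],[28,0],[31,7],[36,0],[45,5],[47,0]]
[[19,4],[25,0],[26,5],[28,20],[47,0]]
[[19,4],[25,0],[26,5],[28,20],[47,0]]
[[19,4],[25,0],[26,5],[28,20],[47,0]]
[[19,4],[25,0],[26,5],[28,20],[47,0]]
[[9,6],[10,0],[19,4],[25,0],[26,5],[28,20],[47,0]]
[[9,6],[10,0],[19,4],[25,0],[26,5],[28,20],[47,0]]
[[9,6],[10,0],[19,4],[25,0],[26,5],[28,20],[47,0]]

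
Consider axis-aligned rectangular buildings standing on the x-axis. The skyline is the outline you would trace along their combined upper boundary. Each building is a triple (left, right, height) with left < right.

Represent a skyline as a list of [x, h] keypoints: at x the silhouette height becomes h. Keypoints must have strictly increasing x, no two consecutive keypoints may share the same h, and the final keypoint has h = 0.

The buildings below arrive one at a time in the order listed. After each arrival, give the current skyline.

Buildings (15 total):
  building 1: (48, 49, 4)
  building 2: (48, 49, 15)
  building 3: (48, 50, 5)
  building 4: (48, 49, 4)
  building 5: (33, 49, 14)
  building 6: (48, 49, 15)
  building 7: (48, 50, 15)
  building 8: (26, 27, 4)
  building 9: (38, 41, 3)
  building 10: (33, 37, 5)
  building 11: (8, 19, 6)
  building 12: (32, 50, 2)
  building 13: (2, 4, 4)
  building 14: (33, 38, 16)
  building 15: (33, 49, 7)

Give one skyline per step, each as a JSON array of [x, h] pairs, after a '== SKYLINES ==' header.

== SKYLINES ==
[[48,4],[49,0]]
[[48,15],[49,0]]
[[48,15],[49,5],[50,0]]
[[48,15],[49,5],[50,0]]
[[33,14],[48,15],[49,5],[50,0]]
[[33,14],[48,15],[49,5],[50,0]]
[[33,14],[48,15],[50,0]]
[[26,4],[27,0],[33,14],[48,15],[50,0]]
[[26,4],[27,0],[33,14],[48,15],[50,0]]
[[26,4],[27,0],[33,14],[48,15],[50,0]]
[[8,6],[19,0],[26,4],[27,0],[33,14],[48,15],[50,0]]
[[8,6],[19,0],[26,4],[27,0],[32,2],[33,14],[48,15],[50,0]]
[[2,4],[4,0],[8,6],[19,0],[26,4],[27,0],[32,2],[33,14],[48,15],[50,0]]
[[2,4],[4,0],[8,6],[19,0],[26,4],[27,0],[32,2],[33,16],[38,14],[48,15],[50,0]]
[[2,4],[4,0],[8,6],[19,0],[26,4],[27,0],[32,2],[33,16],[38,14],[48,15],[50,0]]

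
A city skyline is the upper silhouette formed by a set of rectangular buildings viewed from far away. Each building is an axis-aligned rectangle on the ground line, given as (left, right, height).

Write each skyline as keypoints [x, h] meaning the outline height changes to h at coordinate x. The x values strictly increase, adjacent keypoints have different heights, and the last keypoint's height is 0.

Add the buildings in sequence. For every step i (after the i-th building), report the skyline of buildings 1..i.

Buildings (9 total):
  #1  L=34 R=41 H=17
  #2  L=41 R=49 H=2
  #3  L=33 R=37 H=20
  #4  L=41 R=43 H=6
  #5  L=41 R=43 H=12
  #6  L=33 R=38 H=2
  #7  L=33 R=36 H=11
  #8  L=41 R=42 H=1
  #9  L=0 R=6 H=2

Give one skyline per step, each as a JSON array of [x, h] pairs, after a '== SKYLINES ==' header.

== SKYLINES ==
[[34,17],[41,0]]
[[34,17],[41,2],[49,0]]
[[33,20],[37,17],[41,2],[49,0]]
[[33,20],[37,17],[41,6],[43,2],[49,0]]
[[33,20],[37,17],[41,12],[43,2],[49,0]]
[[33,20],[37,17],[41,12],[43,2],[49,0]]
[[33,20],[37,17],[41,12],[43,2],[49,0]]
[[33,20],[37,17],[41,12],[43,2],[49,0]]
[[0,2],[6,0],[33,20],[37,17],[41,12],[43,2],[49,0]]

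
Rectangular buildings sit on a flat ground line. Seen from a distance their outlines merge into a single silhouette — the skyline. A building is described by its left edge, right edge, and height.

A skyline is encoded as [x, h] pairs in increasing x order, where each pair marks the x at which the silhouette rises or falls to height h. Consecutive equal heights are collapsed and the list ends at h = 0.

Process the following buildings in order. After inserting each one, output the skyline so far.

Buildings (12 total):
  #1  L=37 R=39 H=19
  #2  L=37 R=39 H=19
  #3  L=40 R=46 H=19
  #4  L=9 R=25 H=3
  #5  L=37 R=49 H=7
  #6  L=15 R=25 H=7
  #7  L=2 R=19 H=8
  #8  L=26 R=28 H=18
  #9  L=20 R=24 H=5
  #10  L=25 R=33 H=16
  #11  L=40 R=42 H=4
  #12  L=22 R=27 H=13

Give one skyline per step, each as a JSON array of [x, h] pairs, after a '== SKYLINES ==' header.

== SKYLINES ==
[[37,19],[39,0]]
[[37,19],[39,0]]
[[37,19],[39,0],[40,19],[46,0]]
[[9,3],[25,0],[37,19],[39,0],[40,19],[46,0]]
[[9,3],[25,0],[37,19],[39,7],[40,19],[46,7],[49,0]]
[[9,3],[15,7],[25,0],[37,19],[39,7],[40,19],[46,7],[49,0]]
[[2,8],[19,7],[25,0],[37,19],[39,7],[40,19],[46,7],[49,0]]
[[2,8],[19,7],[25,0],[26,18],[28,0],[37,19],[39,7],[40,19],[46,7],[49,0]]
[[2,8],[19,7],[25,0],[26,18],[28,0],[37,19],[39,7],[40,19],[46,7],[49,0]]
[[2,8],[19,7],[25,16],[26,18],[28,16],[33,0],[37,19],[39,7],[40,19],[46,7],[49,0]]
[[2,8],[19,7],[25,16],[26,18],[28,16],[33,0],[37,19],[39,7],[40,19],[46,7],[49,0]]
[[2,8],[19,7],[22,13],[25,16],[26,18],[28,16],[33,0],[37,19],[39,7],[40,19],[46,7],[49,0]]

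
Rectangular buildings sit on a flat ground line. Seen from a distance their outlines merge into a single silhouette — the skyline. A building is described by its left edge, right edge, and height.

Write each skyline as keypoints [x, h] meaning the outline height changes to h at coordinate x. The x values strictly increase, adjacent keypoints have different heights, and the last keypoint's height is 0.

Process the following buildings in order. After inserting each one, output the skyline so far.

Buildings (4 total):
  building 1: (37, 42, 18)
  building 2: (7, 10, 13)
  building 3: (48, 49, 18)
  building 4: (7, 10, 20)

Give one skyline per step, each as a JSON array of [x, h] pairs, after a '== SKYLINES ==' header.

== SKYLINES ==
[[37,18],[42,0]]
[[7,13],[10,0],[37,18],[42,0]]
[[7,13],[10,0],[37,18],[42,0],[48,18],[49,0]]
[[7,20],[10,0],[37,18],[42,0],[48,18],[49,0]]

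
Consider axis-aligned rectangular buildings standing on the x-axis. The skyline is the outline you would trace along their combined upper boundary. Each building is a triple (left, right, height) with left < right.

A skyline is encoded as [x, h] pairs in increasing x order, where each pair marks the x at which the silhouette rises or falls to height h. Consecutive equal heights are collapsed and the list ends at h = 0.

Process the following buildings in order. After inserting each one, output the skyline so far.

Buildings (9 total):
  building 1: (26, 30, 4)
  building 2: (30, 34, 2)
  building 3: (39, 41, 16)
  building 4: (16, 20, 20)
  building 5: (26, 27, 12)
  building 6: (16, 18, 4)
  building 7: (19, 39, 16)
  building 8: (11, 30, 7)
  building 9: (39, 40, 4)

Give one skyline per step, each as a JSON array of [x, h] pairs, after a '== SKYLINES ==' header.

== SKYLINES ==
[[26,4],[30,0]]
[[26,4],[30,2],[34,0]]
[[26,4],[30,2],[34,0],[39,16],[41,0]]
[[16,20],[20,0],[26,4],[30,2],[34,0],[39,16],[41,0]]
[[16,20],[20,0],[26,12],[27,4],[30,2],[34,0],[39,16],[41,0]]
[[16,20],[20,0],[26,12],[27,4],[30,2],[34,0],[39,16],[41,0]]
[[16,20],[20,16],[41,0]]
[[11,7],[16,20],[20,16],[41,0]]
[[11,7],[16,20],[20,16],[41,0]]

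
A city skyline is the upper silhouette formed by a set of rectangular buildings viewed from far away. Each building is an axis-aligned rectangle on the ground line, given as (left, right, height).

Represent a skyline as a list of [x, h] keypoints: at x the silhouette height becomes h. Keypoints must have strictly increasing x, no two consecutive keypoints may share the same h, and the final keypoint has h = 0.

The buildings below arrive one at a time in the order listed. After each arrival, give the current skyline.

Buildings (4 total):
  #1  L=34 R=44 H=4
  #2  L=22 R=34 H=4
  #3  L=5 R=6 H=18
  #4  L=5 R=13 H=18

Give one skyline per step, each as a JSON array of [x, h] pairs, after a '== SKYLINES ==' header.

== SKYLINES ==
[[34,4],[44,0]]
[[22,4],[44,0]]
[[5,18],[6,0],[22,4],[44,0]]
[[5,18],[13,0],[22,4],[44,0]]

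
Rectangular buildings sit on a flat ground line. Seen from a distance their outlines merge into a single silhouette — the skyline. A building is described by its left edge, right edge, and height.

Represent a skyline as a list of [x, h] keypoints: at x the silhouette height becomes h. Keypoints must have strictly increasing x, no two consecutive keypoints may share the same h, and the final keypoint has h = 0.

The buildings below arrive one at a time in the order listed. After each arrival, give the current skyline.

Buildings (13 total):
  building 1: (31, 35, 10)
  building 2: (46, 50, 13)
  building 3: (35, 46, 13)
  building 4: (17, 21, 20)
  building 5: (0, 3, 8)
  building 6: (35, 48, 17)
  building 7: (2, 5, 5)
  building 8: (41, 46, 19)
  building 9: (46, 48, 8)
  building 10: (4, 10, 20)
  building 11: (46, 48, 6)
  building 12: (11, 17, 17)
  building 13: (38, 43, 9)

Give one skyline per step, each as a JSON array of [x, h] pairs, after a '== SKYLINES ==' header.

== SKYLINES ==
[[31,10],[35,0]]
[[31,10],[35,0],[46,13],[50,0]]
[[31,10],[35,13],[50,0]]
[[17,20],[21,0],[31,10],[35,13],[50,0]]
[[0,8],[3,0],[17,20],[21,0],[31,10],[35,13],[50,0]]
[[0,8],[3,0],[17,20],[21,0],[31,10],[35,17],[48,13],[50,0]]
[[0,8],[3,5],[5,0],[17,20],[21,0],[31,10],[35,17],[48,13],[50,0]]
[[0,8],[3,5],[5,0],[17,20],[21,0],[31,10],[35,17],[41,19],[46,17],[48,13],[50,0]]
[[0,8],[3,5],[5,0],[17,20],[21,0],[31,10],[35,17],[41,19],[46,17],[48,13],[50,0]]
[[0,8],[3,5],[4,20],[10,0],[17,20],[21,0],[31,10],[35,17],[41,19],[46,17],[48,13],[50,0]]
[[0,8],[3,5],[4,20],[10,0],[17,20],[21,0],[31,10],[35,17],[41,19],[46,17],[48,13],[50,0]]
[[0,8],[3,5],[4,20],[10,0],[11,17],[17,20],[21,0],[31,10],[35,17],[41,19],[46,17],[48,13],[50,0]]
[[0,8],[3,5],[4,20],[10,0],[11,17],[17,20],[21,0],[31,10],[35,17],[41,19],[46,17],[48,13],[50,0]]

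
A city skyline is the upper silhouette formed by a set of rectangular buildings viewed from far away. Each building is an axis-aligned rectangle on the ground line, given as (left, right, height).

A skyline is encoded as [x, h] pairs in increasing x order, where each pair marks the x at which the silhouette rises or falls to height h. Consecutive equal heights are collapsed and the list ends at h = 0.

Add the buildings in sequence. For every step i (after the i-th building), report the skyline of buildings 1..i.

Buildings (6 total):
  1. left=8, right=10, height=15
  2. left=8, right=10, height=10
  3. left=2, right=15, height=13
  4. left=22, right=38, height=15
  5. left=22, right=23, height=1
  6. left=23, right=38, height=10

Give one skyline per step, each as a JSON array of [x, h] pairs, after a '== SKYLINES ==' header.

== SKYLINES ==
[[8,15],[10,0]]
[[8,15],[10,0]]
[[2,13],[8,15],[10,13],[15,0]]
[[2,13],[8,15],[10,13],[15,0],[22,15],[38,0]]
[[2,13],[8,15],[10,13],[15,0],[22,15],[38,0]]
[[2,13],[8,15],[10,13],[15,0],[22,15],[38,0]]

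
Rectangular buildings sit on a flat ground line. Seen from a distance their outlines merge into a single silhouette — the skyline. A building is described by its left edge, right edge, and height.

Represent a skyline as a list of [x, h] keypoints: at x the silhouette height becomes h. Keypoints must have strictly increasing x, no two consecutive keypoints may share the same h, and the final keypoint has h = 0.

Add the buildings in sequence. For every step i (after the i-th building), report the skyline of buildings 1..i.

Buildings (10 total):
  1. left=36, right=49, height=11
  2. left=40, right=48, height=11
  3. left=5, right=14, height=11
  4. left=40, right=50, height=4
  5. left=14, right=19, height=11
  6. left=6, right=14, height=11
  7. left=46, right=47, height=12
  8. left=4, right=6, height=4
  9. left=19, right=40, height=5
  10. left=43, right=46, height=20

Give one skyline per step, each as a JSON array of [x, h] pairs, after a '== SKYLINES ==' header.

== SKYLINES ==
[[36,11],[49,0]]
[[36,11],[49,0]]
[[5,11],[14,0],[36,11],[49,0]]
[[5,11],[14,0],[36,11],[49,4],[50,0]]
[[5,11],[19,0],[36,11],[49,4],[50,0]]
[[5,11],[19,0],[36,11],[49,4],[50,0]]
[[5,11],[19,0],[36,11],[46,12],[47,11],[49,4],[50,0]]
[[4,4],[5,11],[19,0],[36,11],[46,12],[47,11],[49,4],[50,0]]
[[4,4],[5,11],[19,5],[36,11],[46,12],[47,11],[49,4],[50,0]]
[[4,4],[5,11],[19,5],[36,11],[43,20],[46,12],[47,11],[49,4],[50,0]]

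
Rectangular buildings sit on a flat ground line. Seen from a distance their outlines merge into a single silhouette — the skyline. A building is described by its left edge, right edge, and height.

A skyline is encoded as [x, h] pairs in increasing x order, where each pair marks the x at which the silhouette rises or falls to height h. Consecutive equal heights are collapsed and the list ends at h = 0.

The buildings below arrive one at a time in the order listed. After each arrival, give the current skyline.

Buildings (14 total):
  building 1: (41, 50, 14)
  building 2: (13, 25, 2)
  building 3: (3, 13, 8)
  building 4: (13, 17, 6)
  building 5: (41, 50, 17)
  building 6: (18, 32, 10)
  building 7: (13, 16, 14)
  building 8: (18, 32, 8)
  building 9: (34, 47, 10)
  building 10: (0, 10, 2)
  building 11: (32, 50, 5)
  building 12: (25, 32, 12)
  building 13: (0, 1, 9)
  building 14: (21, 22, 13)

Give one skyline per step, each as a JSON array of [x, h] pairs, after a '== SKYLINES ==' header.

== SKYLINES ==
[[41,14],[50,0]]
[[13,2],[25,0],[41,14],[50,0]]
[[3,8],[13,2],[25,0],[41,14],[50,0]]
[[3,8],[13,6],[17,2],[25,0],[41,14],[50,0]]
[[3,8],[13,6],[17,2],[25,0],[41,17],[50,0]]
[[3,8],[13,6],[17,2],[18,10],[32,0],[41,17],[50,0]]
[[3,8],[13,14],[16,6],[17,2],[18,10],[32,0],[41,17],[50,0]]
[[3,8],[13,14],[16,6],[17,2],[18,10],[32,0],[41,17],[50,0]]
[[3,8],[13,14],[16,6],[17,2],[18,10],[32,0],[34,10],[41,17],[50,0]]
[[0,2],[3,8],[13,14],[16,6],[17,2],[18,10],[32,0],[34,10],[41,17],[50,0]]
[[0,2],[3,8],[13,14],[16,6],[17,2],[18,10],[32,5],[34,10],[41,17],[50,0]]
[[0,2],[3,8],[13,14],[16,6],[17,2],[18,10],[25,12],[32,5],[34,10],[41,17],[50,0]]
[[0,9],[1,2],[3,8],[13,14],[16,6],[17,2],[18,10],[25,12],[32,5],[34,10],[41,17],[50,0]]
[[0,9],[1,2],[3,8],[13,14],[16,6],[17,2],[18,10],[21,13],[22,10],[25,12],[32,5],[34,10],[41,17],[50,0]]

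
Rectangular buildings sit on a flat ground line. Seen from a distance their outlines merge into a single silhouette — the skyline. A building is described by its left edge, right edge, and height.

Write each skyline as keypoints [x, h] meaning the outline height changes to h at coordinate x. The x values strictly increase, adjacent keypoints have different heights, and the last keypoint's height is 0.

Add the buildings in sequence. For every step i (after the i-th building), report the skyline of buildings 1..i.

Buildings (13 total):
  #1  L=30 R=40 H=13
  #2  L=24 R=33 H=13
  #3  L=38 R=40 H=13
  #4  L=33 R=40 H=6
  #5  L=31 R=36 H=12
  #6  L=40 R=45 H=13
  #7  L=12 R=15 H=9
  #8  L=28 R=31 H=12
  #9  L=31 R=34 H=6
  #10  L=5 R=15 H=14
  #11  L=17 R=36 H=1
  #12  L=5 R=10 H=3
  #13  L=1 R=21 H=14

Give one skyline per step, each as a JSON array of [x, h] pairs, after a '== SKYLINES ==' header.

== SKYLINES ==
[[30,13],[40,0]]
[[24,13],[40,0]]
[[24,13],[40,0]]
[[24,13],[40,0]]
[[24,13],[40,0]]
[[24,13],[45,0]]
[[12,9],[15,0],[24,13],[45,0]]
[[12,9],[15,0],[24,13],[45,0]]
[[12,9],[15,0],[24,13],[45,0]]
[[5,14],[15,0],[24,13],[45,0]]
[[5,14],[15,0],[17,1],[24,13],[45,0]]
[[5,14],[15,0],[17,1],[24,13],[45,0]]
[[1,14],[21,1],[24,13],[45,0]]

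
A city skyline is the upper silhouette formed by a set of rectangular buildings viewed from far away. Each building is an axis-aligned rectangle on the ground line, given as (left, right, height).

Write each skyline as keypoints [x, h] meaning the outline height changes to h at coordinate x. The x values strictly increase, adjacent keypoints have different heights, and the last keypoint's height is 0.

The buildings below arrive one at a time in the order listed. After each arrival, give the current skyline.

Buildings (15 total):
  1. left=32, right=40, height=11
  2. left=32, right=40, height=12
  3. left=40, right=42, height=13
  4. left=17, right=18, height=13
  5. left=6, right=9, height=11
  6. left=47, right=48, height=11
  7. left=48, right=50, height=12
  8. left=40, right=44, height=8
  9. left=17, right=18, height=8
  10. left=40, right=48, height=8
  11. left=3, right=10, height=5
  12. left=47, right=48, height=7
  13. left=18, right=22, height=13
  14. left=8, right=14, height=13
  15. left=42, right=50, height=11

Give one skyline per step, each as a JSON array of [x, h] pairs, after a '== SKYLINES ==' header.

== SKYLINES ==
[[32,11],[40,0]]
[[32,12],[40,0]]
[[32,12],[40,13],[42,0]]
[[17,13],[18,0],[32,12],[40,13],[42,0]]
[[6,11],[9,0],[17,13],[18,0],[32,12],[40,13],[42,0]]
[[6,11],[9,0],[17,13],[18,0],[32,12],[40,13],[42,0],[47,11],[48,0]]
[[6,11],[9,0],[17,13],[18,0],[32,12],[40,13],[42,0],[47,11],[48,12],[50,0]]
[[6,11],[9,0],[17,13],[18,0],[32,12],[40,13],[42,8],[44,0],[47,11],[48,12],[50,0]]
[[6,11],[9,0],[17,13],[18,0],[32,12],[40,13],[42,8],[44,0],[47,11],[48,12],[50,0]]
[[6,11],[9,0],[17,13],[18,0],[32,12],[40,13],[42,8],[47,11],[48,12],[50,0]]
[[3,5],[6,11],[9,5],[10,0],[17,13],[18,0],[32,12],[40,13],[42,8],[47,11],[48,12],[50,0]]
[[3,5],[6,11],[9,5],[10,0],[17,13],[18,0],[32,12],[40,13],[42,8],[47,11],[48,12],[50,0]]
[[3,5],[6,11],[9,5],[10,0],[17,13],[22,0],[32,12],[40,13],[42,8],[47,11],[48,12],[50,0]]
[[3,5],[6,11],[8,13],[14,0],[17,13],[22,0],[32,12],[40,13],[42,8],[47,11],[48,12],[50,0]]
[[3,5],[6,11],[8,13],[14,0],[17,13],[22,0],[32,12],[40,13],[42,11],[48,12],[50,0]]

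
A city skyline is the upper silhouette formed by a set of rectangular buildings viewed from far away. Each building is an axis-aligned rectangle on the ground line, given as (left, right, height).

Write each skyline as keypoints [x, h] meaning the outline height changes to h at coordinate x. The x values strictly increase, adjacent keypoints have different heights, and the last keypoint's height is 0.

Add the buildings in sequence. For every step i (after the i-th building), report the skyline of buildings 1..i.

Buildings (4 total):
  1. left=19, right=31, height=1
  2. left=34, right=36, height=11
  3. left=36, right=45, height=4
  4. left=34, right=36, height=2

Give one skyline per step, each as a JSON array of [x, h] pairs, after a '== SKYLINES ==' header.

== SKYLINES ==
[[19,1],[31,0]]
[[19,1],[31,0],[34,11],[36,0]]
[[19,1],[31,0],[34,11],[36,4],[45,0]]
[[19,1],[31,0],[34,11],[36,4],[45,0]]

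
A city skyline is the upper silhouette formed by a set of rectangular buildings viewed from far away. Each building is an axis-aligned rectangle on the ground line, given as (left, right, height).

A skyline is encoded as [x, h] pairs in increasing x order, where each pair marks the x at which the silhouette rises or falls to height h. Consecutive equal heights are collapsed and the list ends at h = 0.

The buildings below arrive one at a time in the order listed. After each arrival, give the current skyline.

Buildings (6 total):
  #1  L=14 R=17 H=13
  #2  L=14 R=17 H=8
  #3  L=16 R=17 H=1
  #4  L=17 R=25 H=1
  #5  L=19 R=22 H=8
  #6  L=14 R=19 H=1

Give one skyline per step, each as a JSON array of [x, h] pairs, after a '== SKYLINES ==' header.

== SKYLINES ==
[[14,13],[17,0]]
[[14,13],[17,0]]
[[14,13],[17,0]]
[[14,13],[17,1],[25,0]]
[[14,13],[17,1],[19,8],[22,1],[25,0]]
[[14,13],[17,1],[19,8],[22,1],[25,0]]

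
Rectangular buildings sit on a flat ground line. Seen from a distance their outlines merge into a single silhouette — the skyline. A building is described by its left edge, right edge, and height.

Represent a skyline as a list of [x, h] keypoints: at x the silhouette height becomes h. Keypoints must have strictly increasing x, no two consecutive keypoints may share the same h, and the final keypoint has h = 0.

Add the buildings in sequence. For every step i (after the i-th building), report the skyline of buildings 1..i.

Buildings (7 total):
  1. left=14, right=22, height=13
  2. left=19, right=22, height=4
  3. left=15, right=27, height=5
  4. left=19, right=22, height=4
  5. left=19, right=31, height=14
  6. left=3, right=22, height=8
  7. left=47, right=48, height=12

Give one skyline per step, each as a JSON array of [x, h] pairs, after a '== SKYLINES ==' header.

== SKYLINES ==
[[14,13],[22,0]]
[[14,13],[22,0]]
[[14,13],[22,5],[27,0]]
[[14,13],[22,5],[27,0]]
[[14,13],[19,14],[31,0]]
[[3,8],[14,13],[19,14],[31,0]]
[[3,8],[14,13],[19,14],[31,0],[47,12],[48,0]]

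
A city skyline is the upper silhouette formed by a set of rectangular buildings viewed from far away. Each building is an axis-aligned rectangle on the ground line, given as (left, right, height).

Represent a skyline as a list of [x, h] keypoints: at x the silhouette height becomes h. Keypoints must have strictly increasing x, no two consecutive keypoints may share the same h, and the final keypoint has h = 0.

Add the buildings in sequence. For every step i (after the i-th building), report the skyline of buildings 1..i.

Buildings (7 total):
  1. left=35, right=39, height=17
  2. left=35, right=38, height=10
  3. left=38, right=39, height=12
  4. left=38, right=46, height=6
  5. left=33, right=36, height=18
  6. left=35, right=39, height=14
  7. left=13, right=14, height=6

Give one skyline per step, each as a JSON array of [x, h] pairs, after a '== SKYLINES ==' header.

== SKYLINES ==
[[35,17],[39,0]]
[[35,17],[39,0]]
[[35,17],[39,0]]
[[35,17],[39,6],[46,0]]
[[33,18],[36,17],[39,6],[46,0]]
[[33,18],[36,17],[39,6],[46,0]]
[[13,6],[14,0],[33,18],[36,17],[39,6],[46,0]]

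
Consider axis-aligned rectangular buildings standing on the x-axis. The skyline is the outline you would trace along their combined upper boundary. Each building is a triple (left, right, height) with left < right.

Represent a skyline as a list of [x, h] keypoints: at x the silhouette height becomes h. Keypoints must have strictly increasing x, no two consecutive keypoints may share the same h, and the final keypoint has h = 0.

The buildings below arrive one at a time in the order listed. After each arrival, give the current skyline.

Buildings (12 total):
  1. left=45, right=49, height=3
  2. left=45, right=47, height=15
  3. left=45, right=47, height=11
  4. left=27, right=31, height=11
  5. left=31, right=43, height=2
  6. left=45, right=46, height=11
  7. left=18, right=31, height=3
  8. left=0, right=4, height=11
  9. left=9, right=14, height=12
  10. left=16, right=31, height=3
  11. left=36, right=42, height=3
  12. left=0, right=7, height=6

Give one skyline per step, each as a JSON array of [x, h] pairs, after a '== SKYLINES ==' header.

== SKYLINES ==
[[45,3],[49,0]]
[[45,15],[47,3],[49,0]]
[[45,15],[47,3],[49,0]]
[[27,11],[31,0],[45,15],[47,3],[49,0]]
[[27,11],[31,2],[43,0],[45,15],[47,3],[49,0]]
[[27,11],[31,2],[43,0],[45,15],[47,3],[49,0]]
[[18,3],[27,11],[31,2],[43,0],[45,15],[47,3],[49,0]]
[[0,11],[4,0],[18,3],[27,11],[31,2],[43,0],[45,15],[47,3],[49,0]]
[[0,11],[4,0],[9,12],[14,0],[18,3],[27,11],[31,2],[43,0],[45,15],[47,3],[49,0]]
[[0,11],[4,0],[9,12],[14,0],[16,3],[27,11],[31,2],[43,0],[45,15],[47,3],[49,0]]
[[0,11],[4,0],[9,12],[14,0],[16,3],[27,11],[31,2],[36,3],[42,2],[43,0],[45,15],[47,3],[49,0]]
[[0,11],[4,6],[7,0],[9,12],[14,0],[16,3],[27,11],[31,2],[36,3],[42,2],[43,0],[45,15],[47,3],[49,0]]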